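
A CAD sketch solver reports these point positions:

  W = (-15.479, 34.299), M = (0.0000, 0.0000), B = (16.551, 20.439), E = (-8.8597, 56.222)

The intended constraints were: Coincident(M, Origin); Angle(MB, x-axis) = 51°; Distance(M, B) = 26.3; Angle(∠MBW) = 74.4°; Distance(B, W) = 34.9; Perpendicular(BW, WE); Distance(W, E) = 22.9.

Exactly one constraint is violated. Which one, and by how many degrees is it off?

Perpendicular(BW, WE) — off by 6.60°.

M = (0.00, 0.00) ✓; MB at 51.00° ✓; |MB| = 26.30 ✓; ∠MBW = 74.40° ✓; |BW| = 34.90 ✓; ∠(BW, WE) = 83.40° ✗; |WE| = 22.90 ✓.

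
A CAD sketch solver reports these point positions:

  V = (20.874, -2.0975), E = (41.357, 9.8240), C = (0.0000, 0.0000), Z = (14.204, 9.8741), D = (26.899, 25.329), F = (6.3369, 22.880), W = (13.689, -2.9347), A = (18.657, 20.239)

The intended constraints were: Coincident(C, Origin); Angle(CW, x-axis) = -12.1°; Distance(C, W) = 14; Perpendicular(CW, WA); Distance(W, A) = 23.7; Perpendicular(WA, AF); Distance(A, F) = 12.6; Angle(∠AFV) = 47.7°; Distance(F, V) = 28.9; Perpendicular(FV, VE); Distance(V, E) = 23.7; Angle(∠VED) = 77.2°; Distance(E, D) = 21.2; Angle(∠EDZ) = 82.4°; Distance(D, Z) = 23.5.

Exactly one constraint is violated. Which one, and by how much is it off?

Distance(D, Z) = 23.5 — off by 3.50.

C = (0.00, 0.00) ✓; CW at -12.10° ✓; |CW| = 14.00 ✓; ∠(CW, WA) = 90.00° ✓; |WA| = 23.70 ✓; ∠(WA, AF) = 90.00° ✓; |AF| = 12.60 ✓; ∠AFV = 47.70° ✓; |FV| = 28.90 ✓; ∠(FV, VE) = 90.00° ✓; |VE| = 23.70 ✓; ∠VED = 77.20° ✓; |ED| = 21.20 ✓; ∠EDZ = 82.40° ✓; |DZ| = 20.00 ✗.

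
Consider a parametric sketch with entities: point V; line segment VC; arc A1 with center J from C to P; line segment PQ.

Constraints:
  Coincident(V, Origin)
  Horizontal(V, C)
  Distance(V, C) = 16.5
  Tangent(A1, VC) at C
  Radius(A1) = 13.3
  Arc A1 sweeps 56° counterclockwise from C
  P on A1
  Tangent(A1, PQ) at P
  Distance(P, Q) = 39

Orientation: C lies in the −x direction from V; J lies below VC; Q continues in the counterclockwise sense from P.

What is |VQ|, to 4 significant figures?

62.39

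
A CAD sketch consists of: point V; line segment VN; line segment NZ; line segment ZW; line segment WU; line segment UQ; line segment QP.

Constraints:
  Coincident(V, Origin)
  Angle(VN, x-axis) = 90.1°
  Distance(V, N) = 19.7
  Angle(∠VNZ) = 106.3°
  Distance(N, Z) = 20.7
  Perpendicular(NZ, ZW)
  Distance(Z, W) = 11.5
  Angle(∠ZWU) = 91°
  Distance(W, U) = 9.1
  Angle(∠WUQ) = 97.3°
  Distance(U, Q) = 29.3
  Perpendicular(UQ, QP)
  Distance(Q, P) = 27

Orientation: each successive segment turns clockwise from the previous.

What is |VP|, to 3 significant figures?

56.4

V is at the origin; VN runs at 90.1° with length 19.7, so N = (-0.0344, 19.7). ∠VNZ = 106.3° gives NZ at 16.4° from the x-axis; with |NZ| = 20.7, Z = (19.8, 25.5). NZ ⟂ ZW, so ZW runs at -73.6°; with |ZW| = 11.5, W = (23.1, 14.5). ∠ZWU = 91.0° gives WU at -163° from the x-axis; with |WU| = 9.1, U = (14.4, 11.8). ∠WUQ = 97.3° gives UQ at 115° from the x-axis; with |UQ| = 29.3, Q = (2.14, 38.4). UQ is perpendicular to QP, so QP runs at 24.7°; with |QP| = 27.0, P = (26.7, 49.7). Then |VP| = |P − V| = 56.4.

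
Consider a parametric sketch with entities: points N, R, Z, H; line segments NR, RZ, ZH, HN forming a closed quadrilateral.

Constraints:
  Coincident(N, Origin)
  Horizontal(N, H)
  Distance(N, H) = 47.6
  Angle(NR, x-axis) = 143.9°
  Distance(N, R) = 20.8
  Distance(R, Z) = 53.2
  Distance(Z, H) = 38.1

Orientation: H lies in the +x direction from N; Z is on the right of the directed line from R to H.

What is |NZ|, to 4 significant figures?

32.94

N is at the origin; NH is horizontal with |NH| = 47.6 and H in +x, so H = (47.6, 0). NR runs at 143.9° with |NR| = 20.8, so R = (-16.81, 12.26). Z is determined by |RZ| = 53.2 and |ZH| = 38.1 together: it lies at the intersection of circle(R, 53.2) and circle(H, 38.1). With |RH| = 65.56, the foot of the radical line on RH is 43.29 from R and the perpendicular offset is √(53.2² − 43.29²) = 30.92. Taking the right-of-RH solution: Z = (19.95, -26.21).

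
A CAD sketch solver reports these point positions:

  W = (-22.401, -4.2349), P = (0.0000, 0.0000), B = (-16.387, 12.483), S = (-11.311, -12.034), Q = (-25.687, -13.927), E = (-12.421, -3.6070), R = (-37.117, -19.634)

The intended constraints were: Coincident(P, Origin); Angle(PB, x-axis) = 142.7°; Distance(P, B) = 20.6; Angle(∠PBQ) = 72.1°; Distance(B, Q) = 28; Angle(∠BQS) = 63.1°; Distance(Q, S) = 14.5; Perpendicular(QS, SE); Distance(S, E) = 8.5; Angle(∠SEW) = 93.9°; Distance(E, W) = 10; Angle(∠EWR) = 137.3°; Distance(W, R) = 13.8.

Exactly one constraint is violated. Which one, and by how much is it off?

Distance(W, R) = 13.8 — off by 7.50.

P = (0.00, 0.00) ✓; PB at 142.7° ✓; |PB| = 20.60 ✓; ∠PBQ = 72.10° ✓; |BQ| = 28.00 ✓; ∠BQS = 63.10° ✓; |QS| = 14.50 ✓; ∠(QS, SE) = 90.00° ✓; |SE| = 8.500 ✓; ∠SEW = 93.90° ✓; |EW| = 10.00 ✓; ∠EWR = 137.3° ✓; |WR| = 21.30 ✗.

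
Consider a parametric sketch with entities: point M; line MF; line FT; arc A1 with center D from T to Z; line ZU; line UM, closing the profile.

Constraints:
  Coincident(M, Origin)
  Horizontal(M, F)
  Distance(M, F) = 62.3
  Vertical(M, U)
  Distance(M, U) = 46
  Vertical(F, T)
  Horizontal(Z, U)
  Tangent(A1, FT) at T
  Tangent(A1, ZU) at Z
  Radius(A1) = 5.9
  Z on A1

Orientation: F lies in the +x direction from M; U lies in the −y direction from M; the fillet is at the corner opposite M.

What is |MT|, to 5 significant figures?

74.090

M is at the origin; MF is horizontal with |MF| = 62.3 and F on the +x side, so F = (62.300, 0.0000). MU is vertical with |MU| = 46.0 and U on the −y side, so U = (0.0000, -46.000). The virtual corner opposite M is at (62.300, -46.000). The tangent condition forces DT to be normal to FT and tangency of A1 to ZU means the radius DZ is perpendicular to ZU, with radius 5.9, so the center D sits 5.9 in from both sides at D = (56.400, -40.100). That places the tangent points at T = (62.300, -40.100) on FT and Z = (56.400, -46.000) on ZU. Then |MT| = |T − M| = 74.090.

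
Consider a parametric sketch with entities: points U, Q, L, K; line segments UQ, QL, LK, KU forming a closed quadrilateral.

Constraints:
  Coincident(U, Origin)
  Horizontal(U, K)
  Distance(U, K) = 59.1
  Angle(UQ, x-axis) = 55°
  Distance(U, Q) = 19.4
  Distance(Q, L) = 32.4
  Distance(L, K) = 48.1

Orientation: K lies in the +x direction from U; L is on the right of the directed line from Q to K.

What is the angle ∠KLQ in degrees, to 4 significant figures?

74.95°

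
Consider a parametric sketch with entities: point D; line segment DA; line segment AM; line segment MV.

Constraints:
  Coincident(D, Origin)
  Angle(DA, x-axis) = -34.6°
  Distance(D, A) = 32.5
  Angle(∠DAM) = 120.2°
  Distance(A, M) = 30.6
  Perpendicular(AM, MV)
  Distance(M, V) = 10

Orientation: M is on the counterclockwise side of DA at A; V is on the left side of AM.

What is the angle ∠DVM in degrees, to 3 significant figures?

111°

D is at the origin; DA runs at -34.6° with length 32.5, so A = 32.5·(cos -34.6°, sin -34.6°) = (26.8, -18.5). ∠DAM = 120.2°, so AM runs at -34.6° + (180° − 120.2°) = 25.2° from the x-axis; with |AM| = 30.6, M = A + 30.6·(cos 25.2°, sin 25.2°) = (54.4, -5.43). AM ⟂ MV; with |MV| = 10.0 on the left of AM, V = M + 10.0·(-0.426, 0.905) = (50.2, 3.62). Then cos ∠DVM = VD·VM / (|VD||VM|), giving 111°.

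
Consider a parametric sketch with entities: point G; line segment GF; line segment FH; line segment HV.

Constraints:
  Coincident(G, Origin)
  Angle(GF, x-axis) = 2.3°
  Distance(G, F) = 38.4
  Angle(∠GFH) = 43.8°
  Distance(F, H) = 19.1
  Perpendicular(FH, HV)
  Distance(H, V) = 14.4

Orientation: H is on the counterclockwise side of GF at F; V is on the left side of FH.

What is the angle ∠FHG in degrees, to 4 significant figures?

108.0°

G is at the origin; GF runs at 2.3° with length 38.4, so F = 38.4·(cos 2.3°, sin 2.3°) = (38.37, 1.541). ∠GFH = 43.8°, so FH runs at 2.3° + (180° − 43.8°) = 138.5° from the x-axis; with |FH| = 19.1, H = F + 19.1·(cos 138.5°, sin 138.5°) = (24.06, 14.20). Then cos ∠FHG = HF·HG / (|HF||HG|), giving 108.0°.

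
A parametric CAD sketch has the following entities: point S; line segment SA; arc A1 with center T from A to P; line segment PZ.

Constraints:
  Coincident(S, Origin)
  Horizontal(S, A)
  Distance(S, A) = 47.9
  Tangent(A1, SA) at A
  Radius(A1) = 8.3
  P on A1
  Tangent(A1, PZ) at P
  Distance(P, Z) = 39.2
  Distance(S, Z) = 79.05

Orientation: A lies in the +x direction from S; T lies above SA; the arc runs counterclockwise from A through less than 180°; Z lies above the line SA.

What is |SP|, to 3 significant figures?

56.3

Checks: |TP| = 8.300 ✓; ∠(TP, PZ) = 90.00° ✓; |PZ| = 39.20 ✓; |SZ| = 79.05 ✓.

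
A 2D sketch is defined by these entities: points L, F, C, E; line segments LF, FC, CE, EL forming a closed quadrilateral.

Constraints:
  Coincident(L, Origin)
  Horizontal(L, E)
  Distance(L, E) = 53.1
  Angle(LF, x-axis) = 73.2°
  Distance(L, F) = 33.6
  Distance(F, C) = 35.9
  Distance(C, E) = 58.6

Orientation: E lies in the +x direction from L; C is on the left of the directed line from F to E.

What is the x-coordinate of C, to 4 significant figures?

36.40

Checks: L = (0.00, 0.00) ✓; |FC| = 35.90 ✓; |CE| = 58.60 ✓.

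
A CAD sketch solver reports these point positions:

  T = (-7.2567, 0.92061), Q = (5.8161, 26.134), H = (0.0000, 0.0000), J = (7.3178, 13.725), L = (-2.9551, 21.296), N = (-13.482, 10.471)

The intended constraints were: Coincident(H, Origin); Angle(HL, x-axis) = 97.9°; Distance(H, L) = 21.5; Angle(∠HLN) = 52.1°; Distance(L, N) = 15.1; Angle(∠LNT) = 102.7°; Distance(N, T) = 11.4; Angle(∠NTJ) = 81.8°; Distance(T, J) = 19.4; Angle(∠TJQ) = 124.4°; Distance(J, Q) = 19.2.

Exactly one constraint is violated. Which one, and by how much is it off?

Distance(J, Q) = 19.2 — off by 6.70.

H = (0.00, 0.00) ✓; HL at 97.90° ✓; |HL| = 21.50 ✓; ∠HLN = 52.10° ✓; |LN| = 15.10 ✓; ∠LNT = 102.7° ✓; |NT| = 11.40 ✓; ∠NTJ = 81.80° ✓; |TJ| = 19.40 ✓; ∠TJQ = 124.4° ✓; |JQ| = 12.50 ✗.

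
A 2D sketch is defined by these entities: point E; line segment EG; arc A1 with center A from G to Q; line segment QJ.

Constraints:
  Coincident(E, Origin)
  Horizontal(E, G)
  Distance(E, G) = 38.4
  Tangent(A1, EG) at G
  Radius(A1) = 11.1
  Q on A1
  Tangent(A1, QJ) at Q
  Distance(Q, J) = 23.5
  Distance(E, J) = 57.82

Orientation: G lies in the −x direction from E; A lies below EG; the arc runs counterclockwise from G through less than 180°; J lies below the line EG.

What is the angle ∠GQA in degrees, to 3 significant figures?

39.8°

Checks: |AQ| = 11.10 ✓; ∠(AQ, QJ) = 90.00° ✓; |QJ| = 23.50 ✓; |EJ| = 57.82 ✓.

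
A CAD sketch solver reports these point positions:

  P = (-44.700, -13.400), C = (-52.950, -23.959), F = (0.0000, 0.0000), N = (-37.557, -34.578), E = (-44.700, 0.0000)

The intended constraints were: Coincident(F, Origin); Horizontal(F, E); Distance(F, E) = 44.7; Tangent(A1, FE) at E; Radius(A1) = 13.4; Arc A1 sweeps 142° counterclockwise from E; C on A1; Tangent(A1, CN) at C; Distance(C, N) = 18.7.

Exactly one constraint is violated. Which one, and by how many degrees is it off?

Tangent(A1, CN) at C — off by 3.40°.

F = (0.00, 0.00) ✓; F.y = 0.00, E.y = 0.00 ✓; |FE| = 44.70 ✓; ∠(PE, EF) = 90.00° ✓; |PE| = 13.40 ✓; bearing(P→C) − bearing(P→E) = 142.0° ✓; |PC| = 13.40 ✓; ∠(PC, CN) = 86.60° ✗; |CN| = 18.70 ✓.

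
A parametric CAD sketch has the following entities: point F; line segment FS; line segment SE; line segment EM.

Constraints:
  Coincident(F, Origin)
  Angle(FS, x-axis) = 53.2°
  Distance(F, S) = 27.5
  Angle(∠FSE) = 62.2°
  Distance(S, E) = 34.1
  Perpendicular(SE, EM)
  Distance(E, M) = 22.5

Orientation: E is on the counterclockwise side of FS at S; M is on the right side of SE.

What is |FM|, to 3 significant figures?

51.4

F is at the origin; FS runs at 53.2° with length 27.5, so S = 27.5·(cos 53.2°, sin 53.2°) = (16.5, 22.0). ∠FSE = 62.2°, so SE runs at 53.2° + (180° − 62.2°) = 171° from the x-axis; with |SE| = 34.1, E = S + 34.1·(cos 171°, sin 171°) = (-17.2, 27.4). SE ⟂ EM; with |EM| = 22.5 on the right of SE, M = E + 22.5·(0.156, 0.988) = (-13.7, 49.6). Then |FM| = |M − F| = 51.4.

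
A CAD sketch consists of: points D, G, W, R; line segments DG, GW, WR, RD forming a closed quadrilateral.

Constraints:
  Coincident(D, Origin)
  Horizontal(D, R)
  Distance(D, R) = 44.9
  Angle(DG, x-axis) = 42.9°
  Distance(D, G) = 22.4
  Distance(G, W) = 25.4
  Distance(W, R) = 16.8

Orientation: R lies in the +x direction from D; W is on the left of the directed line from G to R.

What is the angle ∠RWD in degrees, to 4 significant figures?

79.15°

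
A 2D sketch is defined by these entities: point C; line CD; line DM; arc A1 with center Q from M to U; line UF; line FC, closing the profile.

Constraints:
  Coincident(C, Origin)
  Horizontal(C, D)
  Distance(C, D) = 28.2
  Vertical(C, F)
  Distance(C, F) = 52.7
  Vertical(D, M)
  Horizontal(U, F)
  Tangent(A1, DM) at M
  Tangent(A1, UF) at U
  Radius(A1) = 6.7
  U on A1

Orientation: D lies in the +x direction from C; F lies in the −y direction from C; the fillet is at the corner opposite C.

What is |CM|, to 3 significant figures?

54.0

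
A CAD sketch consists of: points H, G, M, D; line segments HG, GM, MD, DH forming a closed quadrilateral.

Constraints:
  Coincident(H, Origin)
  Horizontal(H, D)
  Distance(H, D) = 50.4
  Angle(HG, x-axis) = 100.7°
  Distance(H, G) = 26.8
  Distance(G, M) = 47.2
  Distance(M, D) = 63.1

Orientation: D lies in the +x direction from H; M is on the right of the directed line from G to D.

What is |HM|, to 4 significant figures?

22.64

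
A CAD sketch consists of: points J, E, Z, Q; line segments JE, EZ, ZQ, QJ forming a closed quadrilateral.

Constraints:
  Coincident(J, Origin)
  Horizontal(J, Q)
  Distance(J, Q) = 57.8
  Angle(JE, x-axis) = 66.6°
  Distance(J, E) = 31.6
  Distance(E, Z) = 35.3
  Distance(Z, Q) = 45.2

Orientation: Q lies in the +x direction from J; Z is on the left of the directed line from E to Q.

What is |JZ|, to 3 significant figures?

62.3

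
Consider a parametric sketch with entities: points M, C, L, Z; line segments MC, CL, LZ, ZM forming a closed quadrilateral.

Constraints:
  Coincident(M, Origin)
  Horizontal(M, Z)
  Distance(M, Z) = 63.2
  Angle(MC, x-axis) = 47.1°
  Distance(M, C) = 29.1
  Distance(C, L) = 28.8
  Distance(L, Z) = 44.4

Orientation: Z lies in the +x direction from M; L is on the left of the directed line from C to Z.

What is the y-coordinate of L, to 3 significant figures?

39.2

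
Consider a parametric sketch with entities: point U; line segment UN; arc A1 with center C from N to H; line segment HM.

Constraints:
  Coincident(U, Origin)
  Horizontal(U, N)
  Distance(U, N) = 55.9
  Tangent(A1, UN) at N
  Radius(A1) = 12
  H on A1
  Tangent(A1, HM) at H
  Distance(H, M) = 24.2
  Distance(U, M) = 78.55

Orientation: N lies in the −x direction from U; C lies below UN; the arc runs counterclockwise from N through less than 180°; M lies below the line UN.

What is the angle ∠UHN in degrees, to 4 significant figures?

32.94°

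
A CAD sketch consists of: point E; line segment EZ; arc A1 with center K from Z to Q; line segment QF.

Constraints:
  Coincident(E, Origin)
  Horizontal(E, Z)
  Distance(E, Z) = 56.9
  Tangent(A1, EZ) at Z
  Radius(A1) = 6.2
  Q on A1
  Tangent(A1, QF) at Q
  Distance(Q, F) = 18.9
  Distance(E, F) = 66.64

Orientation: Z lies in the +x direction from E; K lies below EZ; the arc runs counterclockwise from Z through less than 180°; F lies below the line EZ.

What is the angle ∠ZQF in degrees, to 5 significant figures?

119.16°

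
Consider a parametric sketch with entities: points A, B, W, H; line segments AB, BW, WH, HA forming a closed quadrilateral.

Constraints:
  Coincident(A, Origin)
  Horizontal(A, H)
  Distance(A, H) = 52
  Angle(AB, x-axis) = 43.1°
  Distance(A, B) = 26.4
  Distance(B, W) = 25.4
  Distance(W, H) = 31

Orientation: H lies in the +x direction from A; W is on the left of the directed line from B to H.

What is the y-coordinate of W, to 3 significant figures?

29.3

Checks: |BW| = 25.40 ✓; |WH| = 31.00 ✓.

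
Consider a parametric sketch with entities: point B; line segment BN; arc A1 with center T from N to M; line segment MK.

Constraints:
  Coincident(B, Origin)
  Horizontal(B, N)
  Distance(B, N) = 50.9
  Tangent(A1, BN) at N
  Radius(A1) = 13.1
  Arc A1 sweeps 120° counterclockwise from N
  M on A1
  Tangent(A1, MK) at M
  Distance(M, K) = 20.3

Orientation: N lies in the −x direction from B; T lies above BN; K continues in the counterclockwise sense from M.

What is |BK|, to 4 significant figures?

62.10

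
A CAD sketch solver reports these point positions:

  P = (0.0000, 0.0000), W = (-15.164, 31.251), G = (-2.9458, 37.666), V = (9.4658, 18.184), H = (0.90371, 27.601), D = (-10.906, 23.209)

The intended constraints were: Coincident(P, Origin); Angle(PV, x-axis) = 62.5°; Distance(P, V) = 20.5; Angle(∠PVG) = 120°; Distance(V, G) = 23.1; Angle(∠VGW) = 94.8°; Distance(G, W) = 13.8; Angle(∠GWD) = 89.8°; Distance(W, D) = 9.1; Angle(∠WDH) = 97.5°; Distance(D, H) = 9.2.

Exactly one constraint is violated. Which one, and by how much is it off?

Distance(D, H) = 9.2 — off by 3.40.

P = (0.00, 0.00) ✓; PV at 62.50° ✓; |PV| = 20.50 ✓; ∠PVG = 120.0° ✓; |VG| = 23.10 ✓; ∠VGW = 94.80° ✓; |GW| = 13.80 ✓; ∠GWD = 89.80° ✓; |WD| = 9.100 ✓; ∠WDH = 97.50° ✓; |DH| = 12.60 ✗.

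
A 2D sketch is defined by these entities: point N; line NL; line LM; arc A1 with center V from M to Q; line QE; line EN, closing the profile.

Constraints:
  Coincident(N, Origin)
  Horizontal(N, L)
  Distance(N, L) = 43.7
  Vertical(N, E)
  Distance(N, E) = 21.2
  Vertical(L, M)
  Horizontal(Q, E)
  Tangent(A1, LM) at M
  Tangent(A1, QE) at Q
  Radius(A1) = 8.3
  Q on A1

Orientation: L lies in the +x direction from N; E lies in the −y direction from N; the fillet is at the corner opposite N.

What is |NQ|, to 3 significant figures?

41.3

N is at the origin; NL is horizontal with |NL| = 43.7 and L on the +x side, so L = (43.7, 0.00). NE is vertical with |NE| = 21.2 and E on the −y side, so E = (0.00, -21.2). The virtual corner opposite N is at (43.7, -21.2). Since A1 is tangent to LM there, VM ⟂ LM and since A1 is tangent to QE there, VQ ⟂ QE, with radius 8.3, so the center V sits 8.3 in from both sides at V = (35.4, -12.9). That places the tangent points at M = (43.7, -12.9) on LM and Q = (35.4, -21.2) on QE. Then |NQ| = |Q − N| = 41.3.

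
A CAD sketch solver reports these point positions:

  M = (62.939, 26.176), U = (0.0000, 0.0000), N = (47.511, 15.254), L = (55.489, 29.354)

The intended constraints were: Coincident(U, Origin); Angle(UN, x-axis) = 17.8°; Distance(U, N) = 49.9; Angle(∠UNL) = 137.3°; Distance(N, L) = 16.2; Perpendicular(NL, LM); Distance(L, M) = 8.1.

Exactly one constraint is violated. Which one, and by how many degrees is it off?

Perpendicular(NL, LM) — off by 6.40°.

U = (0.00, 0.00) ✓; UN at 17.80° ✓; |UN| = 49.90 ✓; ∠UNL = 137.3° ✓; |NL| = 16.20 ✓; ∠(NL, LM) = 83.60° ✗; |LM| = 8.100 ✓.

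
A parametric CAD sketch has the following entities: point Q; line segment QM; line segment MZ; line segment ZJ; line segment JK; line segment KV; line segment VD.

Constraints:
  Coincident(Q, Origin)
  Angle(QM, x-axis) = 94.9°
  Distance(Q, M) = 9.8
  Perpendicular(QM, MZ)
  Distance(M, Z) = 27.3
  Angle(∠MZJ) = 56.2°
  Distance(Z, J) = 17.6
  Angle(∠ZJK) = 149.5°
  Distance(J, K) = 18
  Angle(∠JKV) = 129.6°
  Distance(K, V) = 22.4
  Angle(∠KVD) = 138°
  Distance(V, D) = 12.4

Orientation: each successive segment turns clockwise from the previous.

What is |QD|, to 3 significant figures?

25.3

Q is at the origin; QM runs at 94.9° with length 9.8, so M = (-0.837, 9.76). QM is perpendicular to MZ, so MZ runs at 4.90°; with |MZ| = 27.3, Z = (26.4, 12.1). ∠MZJ = 56.2° gives ZJ at -119° from the x-axis; with |ZJ| = 17.6, J = (17.9, -3.31). ∠ZJK = 149.5° gives JK at -149° from the x-axis; with |JK| = 18.0, K = (2.36, -12.5). ∠JKV = 129.6° gives KV at 160° from the x-axis; with |KV| = 22.4, V = (-18.7, -4.89). ∠KVD = 138.0° gives VD at 118° from the x-axis; with |VD| = 12.4, D = (-24.6, 6.04). Then |QD| = |D − Q| = 25.3.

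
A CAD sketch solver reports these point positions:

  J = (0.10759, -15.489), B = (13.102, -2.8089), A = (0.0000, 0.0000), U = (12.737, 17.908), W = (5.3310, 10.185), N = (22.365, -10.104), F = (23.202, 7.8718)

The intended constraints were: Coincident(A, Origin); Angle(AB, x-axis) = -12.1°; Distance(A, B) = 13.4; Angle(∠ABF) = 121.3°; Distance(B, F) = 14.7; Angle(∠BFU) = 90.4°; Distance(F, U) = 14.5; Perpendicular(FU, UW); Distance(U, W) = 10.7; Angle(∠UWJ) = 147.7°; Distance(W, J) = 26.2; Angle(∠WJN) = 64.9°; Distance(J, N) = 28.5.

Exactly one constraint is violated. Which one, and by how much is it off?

Distance(J, N) = 28.5 — off by 5.60.

A = (0.00, 0.00) ✓; AB at -12.10° ✓; |AB| = 13.40 ✓; ∠ABF = 121.3° ✓; |BF| = 14.70 ✓; ∠BFU = 90.40° ✓; |FU| = 14.50 ✓; ∠(FU, UW) = 90.00° ✓; |UW| = 10.70 ✓; ∠UWJ = 147.7° ✓; |WJ| = 26.20 ✓; ∠WJN = 64.90° ✓; |JN| = 22.90 ✗.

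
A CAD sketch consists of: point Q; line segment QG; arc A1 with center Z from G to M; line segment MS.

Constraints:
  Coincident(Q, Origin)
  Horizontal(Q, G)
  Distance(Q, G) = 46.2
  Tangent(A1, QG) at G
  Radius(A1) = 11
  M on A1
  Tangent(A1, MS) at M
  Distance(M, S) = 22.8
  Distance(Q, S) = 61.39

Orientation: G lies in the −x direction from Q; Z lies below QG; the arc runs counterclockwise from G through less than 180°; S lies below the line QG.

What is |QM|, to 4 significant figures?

58.46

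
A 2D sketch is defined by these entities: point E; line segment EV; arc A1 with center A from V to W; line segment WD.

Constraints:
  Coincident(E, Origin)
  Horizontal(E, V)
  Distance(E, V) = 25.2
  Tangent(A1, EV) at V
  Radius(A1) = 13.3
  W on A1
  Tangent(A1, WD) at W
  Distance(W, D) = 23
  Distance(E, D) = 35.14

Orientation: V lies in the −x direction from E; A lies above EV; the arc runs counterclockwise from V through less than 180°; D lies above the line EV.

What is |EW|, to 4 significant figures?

16.53

E is at the origin; E and V share the same y with |EV| = 25.2 and V on the −x side, so V = (-25.20, 0.000). Tangency of A1 to EV means the radius AV is perpendicular to EV, so A = V + (0, 13.3) = (-25.20, 13.30). Since AW ⟂ WD (tangency), |AD| = √(13.3² + 23.0²) = 26.57 regardless of where W sits on A1. So D lies on both circle(E, 35.14) and circle(A, 26.57); the above-EV intersection is D = (-8.626, 34.06). W is the foot of the tangent from D: W = (-12.05, 11.32).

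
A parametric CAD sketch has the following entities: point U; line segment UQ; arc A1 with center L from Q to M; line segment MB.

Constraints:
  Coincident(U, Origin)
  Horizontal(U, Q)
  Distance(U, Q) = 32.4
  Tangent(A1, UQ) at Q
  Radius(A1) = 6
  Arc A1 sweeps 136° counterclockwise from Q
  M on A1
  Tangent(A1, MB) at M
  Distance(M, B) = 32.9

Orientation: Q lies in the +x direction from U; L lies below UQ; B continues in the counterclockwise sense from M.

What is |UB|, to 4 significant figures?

61.59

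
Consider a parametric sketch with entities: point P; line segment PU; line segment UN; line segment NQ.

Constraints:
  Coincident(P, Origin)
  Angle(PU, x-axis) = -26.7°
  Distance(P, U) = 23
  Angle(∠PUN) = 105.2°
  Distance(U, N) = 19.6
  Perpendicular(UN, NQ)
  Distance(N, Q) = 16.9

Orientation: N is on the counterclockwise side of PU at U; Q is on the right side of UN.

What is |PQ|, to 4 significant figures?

46.75

P is at the origin; PU runs at -26.7° with length 23.0, so U = 23.0·(cos -26.7°, sin -26.7°) = (20.55, -10.33). ∠PUN = 105.2°, so UN runs at -26.7° + (180° − 105.2°) = 48.10° from the x-axis; with |UN| = 19.6, N = U + 19.6·(cos 48.10°, sin 48.10°) = (33.64, 4.254). The perpendicularity gives NQ at right angles to UN; with |NQ| = 16.9 on the right of UN, Q = N + 16.9·(0.7443, -0.6678) = (46.22, -7.032). Then |PQ| = |Q − P| = 46.75.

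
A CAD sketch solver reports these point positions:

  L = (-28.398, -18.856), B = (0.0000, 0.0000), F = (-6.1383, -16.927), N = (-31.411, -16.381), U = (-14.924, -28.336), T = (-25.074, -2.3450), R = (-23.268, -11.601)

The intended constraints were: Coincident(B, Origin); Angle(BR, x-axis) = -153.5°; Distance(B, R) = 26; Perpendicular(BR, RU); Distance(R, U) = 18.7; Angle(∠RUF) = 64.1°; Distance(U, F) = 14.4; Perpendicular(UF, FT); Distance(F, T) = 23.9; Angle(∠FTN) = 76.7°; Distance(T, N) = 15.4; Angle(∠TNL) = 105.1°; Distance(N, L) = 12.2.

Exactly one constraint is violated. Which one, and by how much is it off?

Distance(N, L) = 12.2 — off by 8.30.

B = (0.00, 0.00) ✓; BR at -153.5° ✓; |BR| = 26.00 ✓; ∠(BR, RU) = 90.00° ✓; |RU| = 18.70 ✓; ∠RUF = 64.10° ✓; |UF| = 14.40 ✓; ∠(UF, FT) = 90.00° ✓; |FT| = 23.90 ✓; ∠FTN = 76.70° ✓; |TN| = 15.40 ✓; ∠TNL = 105.1° ✓; |NL| = 3.899 ✗.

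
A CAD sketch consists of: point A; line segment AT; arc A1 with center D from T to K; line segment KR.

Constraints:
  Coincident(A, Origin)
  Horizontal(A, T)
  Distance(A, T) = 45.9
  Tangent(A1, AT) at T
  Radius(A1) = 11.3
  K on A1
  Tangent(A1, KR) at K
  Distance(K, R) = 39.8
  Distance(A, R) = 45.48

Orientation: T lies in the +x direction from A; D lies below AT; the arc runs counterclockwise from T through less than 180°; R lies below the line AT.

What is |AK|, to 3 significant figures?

36.3

A is at the origin; AT is horizontal with |AT| = 45.9 and T on the +x side, so T = (45.9, 0.00). Since A1 is tangent to AT there, DT ⟂ AT, so D = T + (0, -11.3) = (45.9, -11.3). Since DK ⟂ KR (tangency), |DR| = √(11.3² + 39.8²) = 41.4 regardless of where K sits on A1. So R lies on both circle(A, 45.48) and circle(D, 41.4); the below-AT intersection is R = (17.9, -41.8). K is the foot of the tangent from R: K = (35.8, -6.23).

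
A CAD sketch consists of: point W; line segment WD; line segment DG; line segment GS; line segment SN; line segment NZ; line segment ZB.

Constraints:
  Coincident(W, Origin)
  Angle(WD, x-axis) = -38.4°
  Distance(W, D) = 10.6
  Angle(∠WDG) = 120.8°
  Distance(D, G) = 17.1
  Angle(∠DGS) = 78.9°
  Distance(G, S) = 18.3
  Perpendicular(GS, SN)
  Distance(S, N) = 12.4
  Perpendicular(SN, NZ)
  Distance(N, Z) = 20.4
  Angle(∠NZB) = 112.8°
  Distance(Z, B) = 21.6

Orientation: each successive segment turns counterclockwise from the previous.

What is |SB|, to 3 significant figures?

29.7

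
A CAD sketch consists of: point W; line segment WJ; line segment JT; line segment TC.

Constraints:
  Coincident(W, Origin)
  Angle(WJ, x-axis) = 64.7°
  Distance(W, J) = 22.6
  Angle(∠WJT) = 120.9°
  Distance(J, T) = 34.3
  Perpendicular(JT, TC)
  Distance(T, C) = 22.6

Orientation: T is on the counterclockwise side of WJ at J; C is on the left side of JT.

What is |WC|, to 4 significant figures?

46.02

W is at the origin; WJ runs at 64.7° with length 22.6, so J = 22.6·(cos 64.7°, sin 64.7°) = (9.658, 20.43). ∠WJT = 120.9°, so JT runs at 64.7° + (180° − 120.9°) = 123.8° from the x-axis; with |JT| = 34.3, T = J + 34.3·(cos 123.8°, sin 123.8°) = (-9.423, 48.94). JT ⟂ TC; with |TC| = 22.6 on the left of JT, C = T + 22.6·(-0.8310, -0.5563) = (-28.20, 36.36). Then |WC| = |C − W| = 46.02.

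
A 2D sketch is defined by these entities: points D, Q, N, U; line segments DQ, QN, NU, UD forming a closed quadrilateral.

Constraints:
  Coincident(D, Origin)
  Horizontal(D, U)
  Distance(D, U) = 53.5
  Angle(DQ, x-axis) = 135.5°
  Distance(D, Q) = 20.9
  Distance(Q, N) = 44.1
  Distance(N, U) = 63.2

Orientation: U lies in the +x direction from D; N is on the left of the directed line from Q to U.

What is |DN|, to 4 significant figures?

50.41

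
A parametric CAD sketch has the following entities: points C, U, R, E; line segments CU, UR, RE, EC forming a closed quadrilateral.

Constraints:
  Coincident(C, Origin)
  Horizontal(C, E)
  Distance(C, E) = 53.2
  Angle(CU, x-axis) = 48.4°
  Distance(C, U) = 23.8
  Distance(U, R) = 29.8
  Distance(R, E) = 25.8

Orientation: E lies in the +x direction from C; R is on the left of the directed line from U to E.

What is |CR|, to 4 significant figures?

51.07

C is at the origin; CE is horizontal with |CE| = 53.2 and E in +x, so E = (53.2, 0). CU runs at 48.4° with |CU| = 23.8, so U = (15.80, 17.80). R is determined by |UR| = 29.8 and |RE| = 25.8 together: it lies at the intersection of circle(U, 29.8) and circle(E, 25.8). With |UE| = 41.42, the foot of the radical line on UE is 23.39 from U and the perpendicular offset is √(29.8² − 23.39²) = 18.46. Taking the left-of-UE solution: R = (44.86, 24.41).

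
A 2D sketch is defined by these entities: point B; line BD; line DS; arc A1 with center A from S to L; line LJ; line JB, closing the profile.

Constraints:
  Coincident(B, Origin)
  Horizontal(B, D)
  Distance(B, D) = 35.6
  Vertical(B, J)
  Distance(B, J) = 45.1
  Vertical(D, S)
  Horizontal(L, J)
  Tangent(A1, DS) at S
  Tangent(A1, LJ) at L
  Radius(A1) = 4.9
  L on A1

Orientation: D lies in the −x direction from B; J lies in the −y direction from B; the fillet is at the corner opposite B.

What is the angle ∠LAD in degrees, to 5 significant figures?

173.05°

The virtual corner opposite B is at (-35.600, -45.100). The tangent condition forces AS to be normal to DS and the tangent condition forces AL to be normal to LJ, with radius 4.9, so the center A sits 4.9 in from both sides at A = (-30.700, -40.200). That places the tangent points at S = (-35.600, -40.200) on DS and L = (-30.700, -45.100) on LJ. Then cos ∠LAD = AL·AD / (|AL||AD|), giving 173.05°.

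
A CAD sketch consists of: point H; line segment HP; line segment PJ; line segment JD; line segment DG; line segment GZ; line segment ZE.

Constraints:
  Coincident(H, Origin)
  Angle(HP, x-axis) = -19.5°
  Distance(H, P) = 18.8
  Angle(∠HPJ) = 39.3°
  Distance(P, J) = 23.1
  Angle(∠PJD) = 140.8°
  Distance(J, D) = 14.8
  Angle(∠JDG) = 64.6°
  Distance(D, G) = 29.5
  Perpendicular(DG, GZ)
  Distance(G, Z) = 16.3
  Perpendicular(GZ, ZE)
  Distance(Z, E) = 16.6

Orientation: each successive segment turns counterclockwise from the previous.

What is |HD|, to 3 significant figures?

20.2

∠HPJ = 39.3° gives PJ at 121° from the x-axis; with |PJ| = 23.1, J = (5.76, 13.5). ∠PJD = 140.8° gives JD at 160° from the x-axis; with |JD| = 14.8, D = (-8.19, 18.4). Then |HD| = |D − H| = 20.2.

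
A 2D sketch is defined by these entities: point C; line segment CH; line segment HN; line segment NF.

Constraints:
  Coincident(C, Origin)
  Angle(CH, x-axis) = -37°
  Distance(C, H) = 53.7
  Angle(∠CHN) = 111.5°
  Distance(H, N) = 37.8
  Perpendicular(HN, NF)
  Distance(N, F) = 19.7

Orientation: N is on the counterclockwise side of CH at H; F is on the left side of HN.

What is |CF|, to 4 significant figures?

64.96

∠CHN = 111.5°, so HN runs at -37.0° + (180° − 111.5°) = 31.50° from the x-axis; with |HN| = 37.8, N = H + 37.8·(cos 31.50°, sin 31.50°) = (75.12, -12.57). The perpendicularity gives NF at right angles to HN; with |NF| = 19.7 on the left of HN, F = N + 19.7·(-0.5225, 0.8526) = (64.82, 4.230). Then |CF| = |F − C| = 64.96.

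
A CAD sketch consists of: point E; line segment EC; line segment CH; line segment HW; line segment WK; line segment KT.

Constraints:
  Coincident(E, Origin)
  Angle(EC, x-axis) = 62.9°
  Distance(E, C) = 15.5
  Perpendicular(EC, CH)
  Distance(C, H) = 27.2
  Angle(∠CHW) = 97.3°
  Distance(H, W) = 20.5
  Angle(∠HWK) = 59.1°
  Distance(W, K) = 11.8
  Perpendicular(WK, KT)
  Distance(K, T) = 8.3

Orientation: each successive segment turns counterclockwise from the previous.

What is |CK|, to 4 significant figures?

24.58

E is at the origin; EC runs at 62.9° with length 15.5, so C = (7.061, 13.80). EC is perpendicular to CH, so CH runs at 152.9°; with |CH| = 27.2, H = (-17.15, 26.19). ∠CHW = 97.3° gives HW at -124.4° from the x-axis; with |HW| = 20.5, W = (-28.73, 9.274). ∠HWK = 59.1° gives WK at -3.500° from the x-axis; with |WK| = 11.8, K = (-16.96, 8.554). Then |CK| = |K − C| = 24.58.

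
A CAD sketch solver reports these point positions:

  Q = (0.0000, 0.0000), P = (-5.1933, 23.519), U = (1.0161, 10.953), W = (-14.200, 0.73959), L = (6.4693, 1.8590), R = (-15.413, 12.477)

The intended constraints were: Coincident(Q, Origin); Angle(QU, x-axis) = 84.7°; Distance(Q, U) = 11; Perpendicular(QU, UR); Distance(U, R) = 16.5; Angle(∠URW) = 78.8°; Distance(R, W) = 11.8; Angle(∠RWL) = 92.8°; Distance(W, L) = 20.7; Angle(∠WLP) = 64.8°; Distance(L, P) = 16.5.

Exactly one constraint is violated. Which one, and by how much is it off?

Distance(L, P) = 16.5 — off by 8.10.

Q = (0.00, 0.00) ✓; QU at 84.70° ✓; |QU| = 11.00 ✓; ∠(QU, UR) = 90.00° ✓; |UR| = 16.50 ✓; ∠URW = 78.80° ✓; |RW| = 11.80 ✓; ∠RWL = 92.80° ✓; |WL| = 20.70 ✓; ∠WLP = 64.80° ✓; |LP| = 24.60 ✗.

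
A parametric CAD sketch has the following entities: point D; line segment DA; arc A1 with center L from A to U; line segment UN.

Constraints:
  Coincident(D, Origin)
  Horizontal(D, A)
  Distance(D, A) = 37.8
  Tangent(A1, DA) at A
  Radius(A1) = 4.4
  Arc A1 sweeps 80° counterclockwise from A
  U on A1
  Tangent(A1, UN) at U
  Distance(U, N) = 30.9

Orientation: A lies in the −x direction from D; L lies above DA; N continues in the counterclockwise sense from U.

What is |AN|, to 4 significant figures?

35.42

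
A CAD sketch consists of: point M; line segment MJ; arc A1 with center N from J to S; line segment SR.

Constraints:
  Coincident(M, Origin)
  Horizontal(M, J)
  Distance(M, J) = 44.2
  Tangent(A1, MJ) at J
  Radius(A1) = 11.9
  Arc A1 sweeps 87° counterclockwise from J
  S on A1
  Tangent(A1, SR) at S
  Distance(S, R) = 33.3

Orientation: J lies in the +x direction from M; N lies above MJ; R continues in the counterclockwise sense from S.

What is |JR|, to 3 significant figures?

46.6

M is at the origin; M and J share the same y with |MJ| = 44.2 and J on the +x side, so J = (44.2, 0.00). Tangency of A1 to MJ means the radius NJ is perpendicular to MJ, so N = J + (0, 11.9) = (44.2, 11.9). On A1, J sits at bearing -90° from N; an 87° counterclockwise sweep puts S at bearing -3°, so S = N + 11.9·(cos -3°, sin -3°) = (56.1, 11.3). A1 meets SR tangentially, so NS is at right angles to SR, so SR runs along (−sin -3°, cos -3°); with |SR| = 33.3, R = (57.8, 44.5). Then |JR| = |R − J| = 46.6.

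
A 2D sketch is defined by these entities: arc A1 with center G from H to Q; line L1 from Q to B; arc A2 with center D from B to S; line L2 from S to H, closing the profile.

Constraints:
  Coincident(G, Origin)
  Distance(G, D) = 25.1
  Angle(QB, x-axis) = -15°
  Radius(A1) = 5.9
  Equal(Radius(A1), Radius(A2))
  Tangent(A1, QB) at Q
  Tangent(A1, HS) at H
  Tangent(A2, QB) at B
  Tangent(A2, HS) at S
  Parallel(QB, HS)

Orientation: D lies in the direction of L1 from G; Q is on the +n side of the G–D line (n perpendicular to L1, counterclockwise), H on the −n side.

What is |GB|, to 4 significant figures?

25.78

The slot axis is L1's direction at -15.0°, so u = (cos -15.0°, sin -15.0°) = (0.9659, -0.2588) and n = (−sin -15.0°, cos -15.0°) = (0.2588, 0.9659). G is at the origin and D lies 25.1 along u from G, so D = 25.1·u = (24.24, -6.496). Tangency of A1 to both parallel lines with radius 5.9 puts Q and H at G ± 5.9·n: Q = (1.527, 5.699), H = (-1.527, -5.699). Equal radii place B and S the same way about D: B = D + 5.9·n = (25.77, -0.7974), S = D − 5.9·n = (22.72, -12.20). Then |GB| = |B − G| = 25.78.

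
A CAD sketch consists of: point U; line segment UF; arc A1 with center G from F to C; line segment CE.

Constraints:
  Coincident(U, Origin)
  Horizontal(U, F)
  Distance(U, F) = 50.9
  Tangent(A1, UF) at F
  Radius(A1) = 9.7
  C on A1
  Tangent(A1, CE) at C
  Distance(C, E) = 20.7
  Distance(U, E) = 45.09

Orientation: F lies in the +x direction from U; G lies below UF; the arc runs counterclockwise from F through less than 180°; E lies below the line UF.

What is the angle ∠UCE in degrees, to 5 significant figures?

84.331°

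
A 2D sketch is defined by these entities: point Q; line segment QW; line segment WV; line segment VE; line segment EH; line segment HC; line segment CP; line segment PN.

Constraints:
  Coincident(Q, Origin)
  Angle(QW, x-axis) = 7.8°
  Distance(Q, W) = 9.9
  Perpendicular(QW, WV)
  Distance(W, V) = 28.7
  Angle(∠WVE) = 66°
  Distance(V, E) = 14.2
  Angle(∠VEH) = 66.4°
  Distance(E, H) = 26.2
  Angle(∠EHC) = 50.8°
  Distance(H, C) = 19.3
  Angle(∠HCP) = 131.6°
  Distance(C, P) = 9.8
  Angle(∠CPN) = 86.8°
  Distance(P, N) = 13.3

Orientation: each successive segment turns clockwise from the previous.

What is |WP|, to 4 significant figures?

31.44

∠EHC = 50.8° gives HC at -79.00° from the x-axis; with |HC| = 19.3, C = (20.52, -21.95). ∠HCP = 131.6° gives CP at -127.4° from the x-axis; with |CP| = 9.8, P = (14.57, -29.73). Then |WP| = |P − W| = 31.44.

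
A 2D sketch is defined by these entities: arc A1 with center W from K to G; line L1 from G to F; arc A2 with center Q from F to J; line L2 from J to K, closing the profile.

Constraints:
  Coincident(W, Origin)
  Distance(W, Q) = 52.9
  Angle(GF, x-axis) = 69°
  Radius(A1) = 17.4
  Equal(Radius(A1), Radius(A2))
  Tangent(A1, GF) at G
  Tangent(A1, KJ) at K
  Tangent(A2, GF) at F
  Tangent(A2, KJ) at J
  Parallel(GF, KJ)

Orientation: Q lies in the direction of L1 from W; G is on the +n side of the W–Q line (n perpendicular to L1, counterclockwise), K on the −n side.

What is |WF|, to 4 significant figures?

55.69

Tangency of A1 to both parallel lines with radius 17.4 puts G and K at W ± 17.4·n: G = (-16.24, 6.236), K = (16.24, -6.236). Equal radii place F and J the same way about Q: F = Q + 17.4·n = (2.713, 55.62), J = Q − 17.4·n = (35.20, 43.15). Then |WF| = |F − W| = 55.69.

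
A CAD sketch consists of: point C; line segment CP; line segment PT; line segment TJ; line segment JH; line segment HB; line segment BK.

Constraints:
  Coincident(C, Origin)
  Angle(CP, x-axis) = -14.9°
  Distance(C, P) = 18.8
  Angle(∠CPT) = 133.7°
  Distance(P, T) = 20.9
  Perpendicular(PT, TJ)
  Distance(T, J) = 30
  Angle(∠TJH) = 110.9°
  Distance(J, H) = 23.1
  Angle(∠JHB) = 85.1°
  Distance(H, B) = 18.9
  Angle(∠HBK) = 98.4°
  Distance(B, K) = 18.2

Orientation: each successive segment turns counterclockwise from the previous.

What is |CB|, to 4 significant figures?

9.612

C is at the origin; CP runs at -14.9° with length 18.8, so P = (18.17, -4.834). ∠CPT = 133.7° gives PT at 31.40° from the x-axis; with |PT| = 20.9, T = (36.01, 6.055). PT ⟂ TJ, so TJ runs at 121.4°; with |TJ| = 30.0, J = (20.38, 31.66). ∠TJH = 110.9° gives JH at -169.5° from the x-axis; with |JH| = 23.1, H = (-2.336, 27.45). ∠JHB = 85.1° gives HB at -74.60° from the x-axis; with |HB| = 18.9, B = (2.683, 9.230). Then |CB| = |B − C| = 9.612.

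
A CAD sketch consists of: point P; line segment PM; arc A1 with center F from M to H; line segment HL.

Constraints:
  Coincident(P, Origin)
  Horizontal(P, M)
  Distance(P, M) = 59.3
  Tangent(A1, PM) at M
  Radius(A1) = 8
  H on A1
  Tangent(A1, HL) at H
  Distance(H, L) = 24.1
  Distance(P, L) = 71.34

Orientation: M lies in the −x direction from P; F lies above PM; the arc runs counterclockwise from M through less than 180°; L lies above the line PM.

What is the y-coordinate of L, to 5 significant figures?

33.092

P is at the origin; PM is horizontal with |PM| = 59.3 and M on the −x side, so M = (-59.300, 0.0000). The tangent condition forces FM to be normal to PM, so F = M + (0, 8) = (-59.300, 8.0000). Since FH ⟂ HL (tangency), |FL| = √(8.0² + 24.1²) = 25.393 regardless of where H sits on A1. So L lies on both circle(P, 71.34) and circle(F, 25.393); the above-PM intersection is L = (-63.201, 33.092). H is the foot of the tangent from L: H = (-52.185, 11.657).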